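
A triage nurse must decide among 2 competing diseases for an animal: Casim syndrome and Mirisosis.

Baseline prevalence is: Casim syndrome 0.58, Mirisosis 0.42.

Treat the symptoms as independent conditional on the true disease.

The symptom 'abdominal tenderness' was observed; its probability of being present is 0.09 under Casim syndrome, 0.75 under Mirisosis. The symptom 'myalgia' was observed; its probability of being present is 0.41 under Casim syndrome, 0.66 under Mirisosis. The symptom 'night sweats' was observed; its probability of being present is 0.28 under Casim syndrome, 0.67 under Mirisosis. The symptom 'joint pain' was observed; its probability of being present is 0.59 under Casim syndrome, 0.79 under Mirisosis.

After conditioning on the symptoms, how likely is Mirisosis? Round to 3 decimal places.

Multiply each prior by the joint likelihood of the symptom pattern:
  Casim syndrome: 0.58 × 0.09 × 0.41 × 0.28 × 0.59 = 0.0035356
  Mirisosis: 0.42 × 0.75 × 0.66 × 0.67 × 0.79 = 0.11004
Normalizing constant Z = 0.0035356 + 0.11004 = 0.11358.
P(Mirisosis | evidence) = 0.11004 / 0.11358 ≈ 0.969.

0.969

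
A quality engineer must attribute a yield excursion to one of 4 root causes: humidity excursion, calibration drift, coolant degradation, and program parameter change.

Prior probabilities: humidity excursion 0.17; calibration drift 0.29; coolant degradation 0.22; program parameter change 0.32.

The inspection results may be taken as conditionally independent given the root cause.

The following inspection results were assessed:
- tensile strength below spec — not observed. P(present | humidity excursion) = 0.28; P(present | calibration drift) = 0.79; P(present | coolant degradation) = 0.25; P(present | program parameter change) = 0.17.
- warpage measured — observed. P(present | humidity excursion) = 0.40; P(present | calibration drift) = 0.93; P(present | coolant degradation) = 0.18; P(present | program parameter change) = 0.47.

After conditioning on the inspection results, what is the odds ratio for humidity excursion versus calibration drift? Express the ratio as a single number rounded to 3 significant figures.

0.864

The normalizing constant cancels in an odds ratio, so compute prior × likelihood for the two hypotheses only (using 1 − P(present | H) for each absent inspection result):
  humidity excursion: 0.17 × (1 − 0.28) × 0.40 = 0.04896
  calibration drift: 0.29 × (1 − 0.79) × 0.93 = 0.056637
Odds(humidity excursion : calibration drift) = 0.04896 / 0.056637 ≈ 0.864.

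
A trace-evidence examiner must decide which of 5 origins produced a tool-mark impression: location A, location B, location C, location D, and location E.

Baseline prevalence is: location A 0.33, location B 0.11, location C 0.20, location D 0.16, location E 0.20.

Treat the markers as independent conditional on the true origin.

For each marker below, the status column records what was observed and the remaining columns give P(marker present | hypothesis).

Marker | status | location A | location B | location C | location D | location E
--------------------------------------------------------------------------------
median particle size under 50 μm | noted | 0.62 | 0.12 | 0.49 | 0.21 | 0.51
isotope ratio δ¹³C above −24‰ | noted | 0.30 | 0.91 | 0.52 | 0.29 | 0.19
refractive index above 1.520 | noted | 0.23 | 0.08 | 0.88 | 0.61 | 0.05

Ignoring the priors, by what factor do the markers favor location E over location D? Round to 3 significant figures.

The Bayes factor is the ratio of the joint likelihoods of the marker pattern under the two hypotheses.
  location E: 0.51 × 0.19 × 0.05 = 0.004845
  location D: 0.21 × 0.29 × 0.61 = 0.037149
Bayes factor = 0.004845 / 0.037149 ≈ 0.130

0.130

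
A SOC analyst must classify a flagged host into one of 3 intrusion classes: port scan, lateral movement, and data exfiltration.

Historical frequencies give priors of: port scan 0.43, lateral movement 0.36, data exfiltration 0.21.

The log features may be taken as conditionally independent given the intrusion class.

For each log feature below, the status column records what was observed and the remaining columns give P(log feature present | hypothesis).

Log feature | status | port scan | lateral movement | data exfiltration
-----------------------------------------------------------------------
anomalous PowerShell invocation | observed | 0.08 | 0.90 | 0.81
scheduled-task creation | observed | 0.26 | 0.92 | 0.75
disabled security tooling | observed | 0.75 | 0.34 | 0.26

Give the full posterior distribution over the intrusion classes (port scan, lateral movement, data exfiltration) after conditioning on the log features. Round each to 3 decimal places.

For each hypothesis, the unnormalized posterior weight is prior × product of the log feature likelihoods:
  port scan: 0.43 × 0.08 × 0.26 × 0.75 = 0.006708
  lateral movement: 0.36 × 0.90 × 0.92 × 0.34 = 0.10135
  data exfiltration: 0.21 × 0.81 × 0.75 × 0.26 = 0.033169
The unnormalized weights sum to 0.14122.
P(port scan | evidence) = 0.006708 / 0.14122 ≈ 0.047
P(lateral movement | evidence) = 0.10135 / 0.14122 ≈ 0.718
P(data exfiltration | evidence) = 0.033169 / 0.14122 ≈ 0.235

0.047, 0.718, 0.235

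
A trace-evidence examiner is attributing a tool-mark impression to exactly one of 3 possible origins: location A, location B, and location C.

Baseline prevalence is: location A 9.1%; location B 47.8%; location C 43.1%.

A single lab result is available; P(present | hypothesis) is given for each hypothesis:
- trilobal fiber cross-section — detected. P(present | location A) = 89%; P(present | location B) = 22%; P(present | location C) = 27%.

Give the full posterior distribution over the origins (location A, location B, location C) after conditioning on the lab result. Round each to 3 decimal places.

0.268, 0.348, 0.385

By Bayes' rule, the unnormalized weight for each hypothesis is prior × likelihood:
  location A: 0.091 × 0.89 = 0.08099
  location B: 0.478 × 0.22 = 0.10516
  location C: 0.431 × 0.27 = 0.11637
Marginal likelihood of the evidence = 0.30252.
P(location A | evidence) = 0.08099 / 0.30252 ≈ 0.268
P(location B | evidence) = 0.10516 / 0.30252 ≈ 0.348
P(location C | evidence) = 0.11637 / 0.30252 ≈ 0.385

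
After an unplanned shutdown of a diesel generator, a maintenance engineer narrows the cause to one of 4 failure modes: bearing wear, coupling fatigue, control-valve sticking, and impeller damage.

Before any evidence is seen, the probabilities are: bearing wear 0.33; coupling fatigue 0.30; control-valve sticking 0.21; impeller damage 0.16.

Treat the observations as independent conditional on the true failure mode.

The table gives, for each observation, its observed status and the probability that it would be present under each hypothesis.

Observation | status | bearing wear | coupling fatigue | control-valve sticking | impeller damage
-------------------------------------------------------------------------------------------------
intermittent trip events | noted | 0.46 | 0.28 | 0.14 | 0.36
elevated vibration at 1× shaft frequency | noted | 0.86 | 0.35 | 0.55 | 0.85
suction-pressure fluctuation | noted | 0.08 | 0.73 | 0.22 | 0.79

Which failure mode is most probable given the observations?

Multiply each prior by the joint likelihood of the evidence pattern:
  bearing wear: 0.33 × 0.46 × 0.86 × 0.08 = 0.010444
  coupling fatigue: 0.30 × 0.28 × 0.35 × 0.73 = 0.021462
  control-valve sticking: 0.21 × 0.14 × 0.55 × 0.22 = 0.0035574
  impeller damage: 0.16 × 0.36 × 0.85 × 0.79 = 0.038678
Normalizing constant Z = 0.010444 + 0.021462 + 0.0035574 + 0.038678 = 0.074142.
P(bearing wear | evidence) ≈ 0.010444 / 0.074142 ≈ 0.141
P(coupling fatigue | evidence) ≈ 0.021462 / 0.074142 ≈ 0.289
P(control-valve sticking | evidence) ≈ 0.0035574 / 0.074142 ≈ 0.048
P(impeller damage | evidence) ≈ 0.038678 / 0.074142 ≈ 0.522
The largest is 0.522, so impeller damage is most probable.

impeller damage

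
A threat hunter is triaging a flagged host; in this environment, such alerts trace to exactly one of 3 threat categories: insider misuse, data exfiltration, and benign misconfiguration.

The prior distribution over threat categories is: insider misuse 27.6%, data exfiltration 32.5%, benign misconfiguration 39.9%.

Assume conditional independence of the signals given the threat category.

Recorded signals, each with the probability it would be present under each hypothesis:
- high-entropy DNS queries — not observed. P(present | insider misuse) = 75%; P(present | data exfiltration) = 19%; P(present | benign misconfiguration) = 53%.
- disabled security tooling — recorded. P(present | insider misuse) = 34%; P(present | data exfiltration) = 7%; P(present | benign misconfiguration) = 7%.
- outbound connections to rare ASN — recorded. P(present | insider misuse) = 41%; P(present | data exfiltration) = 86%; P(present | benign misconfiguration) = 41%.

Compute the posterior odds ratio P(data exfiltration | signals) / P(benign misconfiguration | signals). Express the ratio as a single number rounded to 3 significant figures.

2.94

The normalizing constant cancels in an odds ratio, so compute prior × likelihood for the two hypotheses only (using 1 − P(present | H) for each absent signal):
  data exfiltration: 0.325 × (1 − 0.19) × 0.07 × 0.86 = 0.015848
  benign misconfiguration: 0.399 × (1 − 0.53) × 0.07 × 0.41 = 0.0053821
Odds(data exfiltration : benign misconfiguration) = 0.015848 / 0.0053821 ≈ 2.94.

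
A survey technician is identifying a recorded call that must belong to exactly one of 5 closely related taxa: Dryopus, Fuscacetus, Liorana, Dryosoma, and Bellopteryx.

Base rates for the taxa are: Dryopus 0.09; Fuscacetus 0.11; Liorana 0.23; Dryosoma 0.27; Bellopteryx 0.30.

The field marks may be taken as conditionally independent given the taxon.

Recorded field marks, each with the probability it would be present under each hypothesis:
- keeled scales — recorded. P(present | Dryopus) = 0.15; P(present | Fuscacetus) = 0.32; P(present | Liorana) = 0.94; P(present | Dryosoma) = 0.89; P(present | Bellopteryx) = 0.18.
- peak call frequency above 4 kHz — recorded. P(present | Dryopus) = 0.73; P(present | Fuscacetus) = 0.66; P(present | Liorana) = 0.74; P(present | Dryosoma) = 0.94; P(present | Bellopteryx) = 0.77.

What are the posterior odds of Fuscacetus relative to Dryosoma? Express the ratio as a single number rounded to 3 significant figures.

Unnormalized posterior weight (prior times the field mark likelihoods) for each of the two hypotheses:
  Fuscacetus: 0.11 × 0.32 × 0.66 = 0.023232
  Dryosoma: 0.27 × 0.89 × 0.94 = 0.22588
Odds(Fuscacetus : Dryosoma) = 0.023232 / 0.22588 ≈ 0.103.

0.103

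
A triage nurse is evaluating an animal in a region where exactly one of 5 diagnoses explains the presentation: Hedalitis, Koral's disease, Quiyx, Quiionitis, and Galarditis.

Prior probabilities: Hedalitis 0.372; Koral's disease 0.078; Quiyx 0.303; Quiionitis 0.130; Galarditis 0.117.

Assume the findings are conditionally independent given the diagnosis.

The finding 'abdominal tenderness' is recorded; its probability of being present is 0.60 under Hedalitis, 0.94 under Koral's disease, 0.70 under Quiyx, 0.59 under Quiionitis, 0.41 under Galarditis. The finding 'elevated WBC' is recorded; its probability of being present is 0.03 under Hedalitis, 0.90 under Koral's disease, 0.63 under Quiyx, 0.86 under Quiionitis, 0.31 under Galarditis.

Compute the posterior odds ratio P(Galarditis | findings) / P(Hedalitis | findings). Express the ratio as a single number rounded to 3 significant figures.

2.22

Unnormalized posterior weight (prior times the finding likelihoods) for each of the two hypotheses:
  Galarditis: 0.117 × 0.41 × 0.31 = 0.014871
  Hedalitis: 0.372 × 0.60 × 0.03 = 0.006696
Posterior odds = 0.014871 / 0.006696 ≈ 2.22.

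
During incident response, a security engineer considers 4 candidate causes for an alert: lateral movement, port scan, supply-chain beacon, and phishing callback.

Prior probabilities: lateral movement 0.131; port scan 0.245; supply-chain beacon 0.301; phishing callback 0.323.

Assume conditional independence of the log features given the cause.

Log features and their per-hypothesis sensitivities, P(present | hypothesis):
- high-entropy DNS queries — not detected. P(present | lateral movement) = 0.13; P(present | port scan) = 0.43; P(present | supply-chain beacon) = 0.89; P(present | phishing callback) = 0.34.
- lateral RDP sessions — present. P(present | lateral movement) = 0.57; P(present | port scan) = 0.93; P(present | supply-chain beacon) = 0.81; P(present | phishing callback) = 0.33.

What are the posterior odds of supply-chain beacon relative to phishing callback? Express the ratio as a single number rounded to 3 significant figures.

Unnormalized posterior weight (prior times the log feature likelihoods) for each of the two hypotheses (using 1 − P(present | H) for each absent log feature):
  supply-chain beacon: 0.301 × (1 − 0.89) × 0.81 = 0.026819
  phishing callback: 0.323 × (1 − 0.34) × 0.33 = 0.070349
Posterior odds = 0.026819 / 0.070349 ≈ 0.381.

0.381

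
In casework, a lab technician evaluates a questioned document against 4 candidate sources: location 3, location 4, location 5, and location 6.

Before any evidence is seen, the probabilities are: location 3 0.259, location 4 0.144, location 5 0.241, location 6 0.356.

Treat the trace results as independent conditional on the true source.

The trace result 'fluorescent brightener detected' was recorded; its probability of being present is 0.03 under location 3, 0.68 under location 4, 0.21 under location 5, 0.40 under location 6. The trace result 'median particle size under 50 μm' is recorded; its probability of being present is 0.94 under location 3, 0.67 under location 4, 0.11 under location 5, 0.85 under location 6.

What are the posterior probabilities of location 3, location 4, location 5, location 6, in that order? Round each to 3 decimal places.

0.037, 0.329, 0.028, 0.607

By Bayes' rule with conditional independence, the unnormalized weight for each hypothesis is prior × ∏ likelihoods:
  location 3: 0.259 × 0.03 × 0.94 = 0.0073038
  location 4: 0.144 × 0.68 × 0.67 = 0.065606
  location 5: 0.241 × 0.21 × 0.11 = 0.0055671
  location 6: 0.356 × 0.40 × 0.85 = 0.12104
The unnormalized weights sum to 0.19952.
P(location 3 | evidence) = 0.0073038 / 0.19952 ≈ 0.037
P(location 4 | evidence) = 0.065606 / 0.19952 ≈ 0.329
P(location 5 | evidence) = 0.0055671 / 0.19952 ≈ 0.028
P(location 6 | evidence) = 0.12104 / 0.19952 ≈ 0.607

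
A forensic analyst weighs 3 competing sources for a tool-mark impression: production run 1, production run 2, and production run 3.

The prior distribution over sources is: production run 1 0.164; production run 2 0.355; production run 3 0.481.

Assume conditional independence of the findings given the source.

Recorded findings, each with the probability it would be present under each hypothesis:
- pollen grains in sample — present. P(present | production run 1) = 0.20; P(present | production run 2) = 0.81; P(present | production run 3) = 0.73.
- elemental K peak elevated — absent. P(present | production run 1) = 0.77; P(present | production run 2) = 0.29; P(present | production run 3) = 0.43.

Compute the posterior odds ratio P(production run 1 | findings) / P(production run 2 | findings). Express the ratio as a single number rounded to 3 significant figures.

0.0370

Unnormalized posterior weight (prior times the finding likelihoods) for each of the two hypotheses (using 1 − P(present | H) for each absent finding):
  production run 1: 0.164 × 0.20 × (1 − 0.77) = 0.007544
  production run 2: 0.355 × 0.81 × (1 − 0.29) = 0.20416
Odds(production run 1 : production run 2) = 0.007544 / 0.20416 ≈ 0.0370.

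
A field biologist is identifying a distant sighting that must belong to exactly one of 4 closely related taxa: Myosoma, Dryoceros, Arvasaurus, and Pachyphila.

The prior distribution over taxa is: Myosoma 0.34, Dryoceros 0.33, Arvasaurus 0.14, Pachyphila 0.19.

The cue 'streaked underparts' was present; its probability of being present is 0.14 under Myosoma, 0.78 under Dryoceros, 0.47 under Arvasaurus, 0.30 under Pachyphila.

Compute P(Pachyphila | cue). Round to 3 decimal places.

By Bayes' rule, the unnormalized weight for each hypothesis is prior × likelihood:
  Myosoma: 0.34 × 0.14 = 0.0476
  Dryoceros: 0.33 × 0.78 = 0.2574
  Arvasaurus: 0.14 × 0.47 = 0.0658
  Pachyphila: 0.19 × 0.30 = 0.057
Normalizing constant Z = 0.0476 + 0.2574 + 0.0658 + 0.057 = 0.4278.
P(Pachyphila | evidence) = 0.057 / 0.4278 ≈ 0.133.

0.133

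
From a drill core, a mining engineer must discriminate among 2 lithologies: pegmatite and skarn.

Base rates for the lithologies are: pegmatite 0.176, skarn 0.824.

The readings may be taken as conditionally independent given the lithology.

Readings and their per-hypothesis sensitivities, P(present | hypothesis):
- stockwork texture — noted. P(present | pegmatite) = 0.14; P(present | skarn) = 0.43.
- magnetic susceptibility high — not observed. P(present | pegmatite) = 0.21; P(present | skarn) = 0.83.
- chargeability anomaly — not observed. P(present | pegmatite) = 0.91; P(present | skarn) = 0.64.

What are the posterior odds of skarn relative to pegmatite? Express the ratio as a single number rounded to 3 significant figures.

12.4

The normalizing constant cancels in an odds ratio, so compute prior × likelihood for the two hypotheses only (using 1 − P(present | H) for each absent reading):
  skarn: 0.824 × 0.43 × (1 − 0.83) × (1 − 0.64) = 0.021684
  pegmatite: 0.176 × 0.14 × (1 − 0.21) × (1 − 0.91) = 0.0017519
Posterior odds = 0.021684 / 0.0017519 ≈ 12.4.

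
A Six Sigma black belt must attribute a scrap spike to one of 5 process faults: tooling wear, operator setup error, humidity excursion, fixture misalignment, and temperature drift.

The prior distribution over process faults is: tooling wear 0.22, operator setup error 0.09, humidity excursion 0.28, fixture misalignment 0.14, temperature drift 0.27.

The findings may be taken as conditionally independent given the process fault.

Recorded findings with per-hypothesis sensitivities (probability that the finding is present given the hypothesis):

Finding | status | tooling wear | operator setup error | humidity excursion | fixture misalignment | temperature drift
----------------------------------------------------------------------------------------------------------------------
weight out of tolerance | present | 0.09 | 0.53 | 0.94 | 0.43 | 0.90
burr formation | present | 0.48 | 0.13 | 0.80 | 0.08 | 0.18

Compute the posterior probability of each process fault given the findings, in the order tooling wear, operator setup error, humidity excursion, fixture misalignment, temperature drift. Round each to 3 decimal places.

By Bayes' rule with conditional independence, the unnormalized weight for each hypothesis is prior × ∏ likelihoods:
  tooling wear: 0.22 × 0.09 × 0.48 = 0.009504
  operator setup error: 0.09 × 0.53 × 0.13 = 0.006201
  humidity excursion: 0.28 × 0.94 × 0.80 = 0.21056
  fixture misalignment: 0.14 × 0.43 × 0.08 = 0.004816
  temperature drift: 0.27 × 0.90 × 0.18 = 0.04374
Marginal likelihood of the evidence = 0.27482.
P(tooling wear | evidence) = 0.009504 / 0.27482 ≈ 0.035
P(operator setup error | evidence) = 0.006201 / 0.27482 ≈ 0.023
P(humidity excursion | evidence) = 0.21056 / 0.27482 ≈ 0.766
P(fixture misalignment | evidence) = 0.004816 / 0.27482 ≈ 0.018
P(temperature drift | evidence) = 0.04374 / 0.27482 ≈ 0.159

0.035, 0.023, 0.766, 0.018, 0.159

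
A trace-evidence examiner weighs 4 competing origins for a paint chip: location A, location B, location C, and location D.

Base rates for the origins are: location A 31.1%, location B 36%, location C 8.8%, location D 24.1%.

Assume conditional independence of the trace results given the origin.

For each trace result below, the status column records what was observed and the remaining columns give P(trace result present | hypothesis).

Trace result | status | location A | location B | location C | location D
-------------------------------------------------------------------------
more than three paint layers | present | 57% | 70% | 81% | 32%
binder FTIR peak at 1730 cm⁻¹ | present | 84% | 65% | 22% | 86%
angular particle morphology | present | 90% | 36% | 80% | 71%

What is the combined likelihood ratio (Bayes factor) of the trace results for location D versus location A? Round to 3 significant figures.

Take the product of per-trace result likelihoods under each hypothesis, then divide.
  location D: 0.32 × 0.86 × 0.71 = 0.19539
  location A: 0.57 × 0.84 × 0.90 = 0.43092
Bayes factor = 0.19539 / 0.43092 ≈ 0.453

0.453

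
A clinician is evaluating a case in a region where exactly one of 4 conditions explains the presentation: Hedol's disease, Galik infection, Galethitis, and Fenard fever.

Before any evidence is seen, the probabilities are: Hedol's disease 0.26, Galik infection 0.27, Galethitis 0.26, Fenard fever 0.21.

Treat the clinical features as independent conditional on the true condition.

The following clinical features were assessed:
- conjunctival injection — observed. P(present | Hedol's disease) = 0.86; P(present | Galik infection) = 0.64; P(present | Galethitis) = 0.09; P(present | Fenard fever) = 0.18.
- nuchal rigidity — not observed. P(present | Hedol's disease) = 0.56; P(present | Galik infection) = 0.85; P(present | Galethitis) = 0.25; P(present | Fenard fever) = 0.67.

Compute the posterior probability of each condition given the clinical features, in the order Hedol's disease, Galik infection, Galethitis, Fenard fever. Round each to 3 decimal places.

Multiply each prior by the joint likelihood of the clinical feature pattern (using 1 − P(present | H) for each absent clinical feature):
  Hedol's disease: 0.26 × 0.86 × (1 − 0.56) = 0.098384
  Galik infection: 0.27 × 0.64 × (1 − 0.85) = 0.02592
  Galethitis: 0.26 × 0.09 × (1 − 0.25) = 0.01755
  Fenard fever: 0.21 × 0.18 × (1 − 0.67) = 0.012474
Marginal likelihood of the evidence = 0.15433.
P(Hedol's disease | evidence) = 0.098384 / 0.15433 ≈ 0.637
P(Galik infection | evidence) = 0.02592 / 0.15433 ≈ 0.168
P(Galethitis | evidence) = 0.01755 / 0.15433 ≈ 0.114
P(Fenard fever | evidence) = 0.012474 / 0.15433 ≈ 0.081

0.637, 0.168, 0.114, 0.081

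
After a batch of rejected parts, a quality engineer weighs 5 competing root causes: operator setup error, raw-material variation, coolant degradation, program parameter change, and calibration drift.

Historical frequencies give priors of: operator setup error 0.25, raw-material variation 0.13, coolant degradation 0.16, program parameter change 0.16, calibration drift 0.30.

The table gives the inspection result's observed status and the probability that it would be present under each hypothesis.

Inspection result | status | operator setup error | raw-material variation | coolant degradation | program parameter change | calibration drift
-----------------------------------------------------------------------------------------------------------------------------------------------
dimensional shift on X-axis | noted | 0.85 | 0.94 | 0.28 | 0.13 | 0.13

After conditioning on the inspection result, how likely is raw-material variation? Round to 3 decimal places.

For each hypothesis, the unnormalized posterior weight is prior × likelihood:
  operator setup error: 0.25 × 0.85 = 0.2125
  raw-material variation: 0.13 × 0.94 = 0.1222
  coolant degradation: 0.16 × 0.28 = 0.0448
  program parameter change: 0.16 × 0.13 = 0.0208
  calibration drift: 0.30 × 0.13 = 0.039
Marginal likelihood of the evidence = 0.4393.
P(raw-material variation | evidence) = 0.1222 / 0.4393 ≈ 0.278.

0.278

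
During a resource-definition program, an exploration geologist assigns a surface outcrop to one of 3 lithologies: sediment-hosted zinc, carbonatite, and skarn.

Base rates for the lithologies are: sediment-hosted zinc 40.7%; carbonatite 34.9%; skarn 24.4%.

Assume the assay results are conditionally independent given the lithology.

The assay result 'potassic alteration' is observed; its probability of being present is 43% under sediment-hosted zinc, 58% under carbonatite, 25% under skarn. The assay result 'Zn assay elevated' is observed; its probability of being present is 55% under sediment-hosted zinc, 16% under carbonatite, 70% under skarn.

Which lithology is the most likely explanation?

Multiply each prior by the joint likelihood of the assay result pattern:
  sediment-hosted zinc: 0.407 × 0.43 × 0.55 = 0.096256
  carbonatite: 0.349 × 0.58 × 0.16 = 0.032387
  skarn: 0.244 × 0.25 × 0.70 = 0.0427
The unnormalized weights sum to 0.17134.
P(sediment-hosted zinc | evidence) ≈ 0.096256 / 0.17134 ≈ 0.562
P(carbonatite | evidence) ≈ 0.032387 / 0.17134 ≈ 0.189
P(skarn | evidence) ≈ 0.0427 / 0.17134 ≈ 0.249
The largest is 0.562, so sediment-hosted zinc is most probable.

sediment-hosted zinc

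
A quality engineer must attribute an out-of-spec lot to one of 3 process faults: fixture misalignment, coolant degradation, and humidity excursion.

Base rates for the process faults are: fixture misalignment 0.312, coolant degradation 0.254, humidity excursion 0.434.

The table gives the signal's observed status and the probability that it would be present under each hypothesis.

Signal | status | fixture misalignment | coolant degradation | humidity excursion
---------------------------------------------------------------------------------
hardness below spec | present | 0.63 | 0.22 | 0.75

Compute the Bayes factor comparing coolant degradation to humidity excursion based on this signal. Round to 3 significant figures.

The Bayes factor is the ratio of the two likelihoods.
  coolant degradation: 0.22
  humidity excursion: 0.75
Bayes factor = 0.22 / 0.75 ≈ 0.293

0.293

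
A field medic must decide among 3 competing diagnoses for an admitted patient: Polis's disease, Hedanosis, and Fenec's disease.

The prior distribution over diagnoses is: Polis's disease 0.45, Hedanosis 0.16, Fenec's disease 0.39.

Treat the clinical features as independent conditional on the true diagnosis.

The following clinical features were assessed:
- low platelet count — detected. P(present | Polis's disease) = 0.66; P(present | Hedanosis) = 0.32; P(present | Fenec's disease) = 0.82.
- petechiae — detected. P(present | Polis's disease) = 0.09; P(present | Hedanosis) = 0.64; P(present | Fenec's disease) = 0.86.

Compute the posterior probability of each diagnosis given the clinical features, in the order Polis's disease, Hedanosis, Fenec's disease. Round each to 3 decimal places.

Multiply each prior by the joint likelihood of the clinical feature pattern:
  Polis's disease: 0.45 × 0.66 × 0.09 = 0.02673
  Hedanosis: 0.16 × 0.32 × 0.64 = 0.032768
  Fenec's disease: 0.39 × 0.82 × 0.86 = 0.27503
Normalizing constant Z = 0.02673 + 0.032768 + 0.27503 = 0.33453.
P(Polis's disease | evidence) = 0.02673 / 0.33453 ≈ 0.080
P(Hedanosis | evidence) = 0.032768 / 0.33453 ≈ 0.098
P(Fenec's disease | evidence) = 0.27503 / 0.33453 ≈ 0.822

0.080, 0.098, 0.822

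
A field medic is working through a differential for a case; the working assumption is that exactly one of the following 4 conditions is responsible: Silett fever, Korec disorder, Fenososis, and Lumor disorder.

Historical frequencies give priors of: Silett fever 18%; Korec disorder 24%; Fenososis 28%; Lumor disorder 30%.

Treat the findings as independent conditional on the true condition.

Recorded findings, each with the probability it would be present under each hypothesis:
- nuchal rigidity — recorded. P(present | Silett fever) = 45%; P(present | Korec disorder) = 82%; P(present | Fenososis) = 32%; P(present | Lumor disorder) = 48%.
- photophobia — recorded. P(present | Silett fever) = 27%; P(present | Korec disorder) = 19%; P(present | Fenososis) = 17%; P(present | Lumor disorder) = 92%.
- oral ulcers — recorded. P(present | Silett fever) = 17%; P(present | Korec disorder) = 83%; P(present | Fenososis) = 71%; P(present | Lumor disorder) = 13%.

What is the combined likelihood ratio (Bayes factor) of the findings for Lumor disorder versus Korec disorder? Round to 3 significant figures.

Take the product of per-finding likelihoods under each hypothesis, then divide.
  Lumor disorder: 0.48 × 0.92 × 0.13 = 0.057408
  Korec disorder: 0.82 × 0.19 × 0.83 = 0.12931
Bayes factor = 0.057408 / 0.12931 ≈ 0.444

0.444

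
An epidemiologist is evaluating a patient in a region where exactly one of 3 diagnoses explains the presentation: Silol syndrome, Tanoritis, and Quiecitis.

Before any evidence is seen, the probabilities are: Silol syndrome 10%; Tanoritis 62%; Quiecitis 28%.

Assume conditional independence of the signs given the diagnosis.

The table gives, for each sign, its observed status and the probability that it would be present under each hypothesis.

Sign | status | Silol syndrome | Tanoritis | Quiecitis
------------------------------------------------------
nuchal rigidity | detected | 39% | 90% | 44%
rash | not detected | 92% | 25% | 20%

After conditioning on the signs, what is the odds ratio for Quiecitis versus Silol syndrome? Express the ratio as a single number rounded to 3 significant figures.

31.6

Posterior odds equal prior odds times the likelihood ratio; only the two competing hypotheses matter (using 1 − P(present | H) for each absent sign).
  Quiecitis: 0.28 × 0.44 × (1 − 0.20) = 0.09856
  Silol syndrome: 0.10 × 0.39 × (1 − 0.92) = 0.00312
Posterior odds = 0.09856 / 0.00312 ≈ 31.6.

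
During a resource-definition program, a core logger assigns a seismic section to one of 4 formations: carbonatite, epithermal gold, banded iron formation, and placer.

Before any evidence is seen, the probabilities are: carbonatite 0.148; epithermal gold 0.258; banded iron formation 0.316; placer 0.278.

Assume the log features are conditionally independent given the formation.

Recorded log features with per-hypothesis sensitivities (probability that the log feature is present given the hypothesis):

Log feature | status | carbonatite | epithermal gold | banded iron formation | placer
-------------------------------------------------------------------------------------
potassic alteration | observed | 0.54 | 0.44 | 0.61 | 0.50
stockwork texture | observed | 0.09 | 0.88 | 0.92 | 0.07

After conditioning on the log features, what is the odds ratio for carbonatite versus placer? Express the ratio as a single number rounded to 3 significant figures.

0.739

Unnormalized posterior weight (prior times the log feature likelihoods) for each of the two hypotheses:
  carbonatite: 0.148 × 0.54 × 0.09 = 0.0071928
  placer: 0.278 × 0.50 × 0.07 = 0.00973
Odds(carbonatite : placer) = 0.0071928 / 0.00973 ≈ 0.739.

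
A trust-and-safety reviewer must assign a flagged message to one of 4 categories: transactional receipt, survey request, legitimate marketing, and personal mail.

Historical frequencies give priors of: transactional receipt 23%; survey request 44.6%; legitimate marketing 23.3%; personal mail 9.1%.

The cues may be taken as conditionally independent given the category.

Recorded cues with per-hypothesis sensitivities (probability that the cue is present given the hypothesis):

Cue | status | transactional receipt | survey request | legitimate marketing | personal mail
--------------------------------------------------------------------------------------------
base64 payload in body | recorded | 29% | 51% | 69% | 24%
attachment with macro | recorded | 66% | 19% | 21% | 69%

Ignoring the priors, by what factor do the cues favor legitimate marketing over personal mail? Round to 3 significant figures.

0.875

Take the product of per-cue likelihoods under each hypothesis, then divide.
  legitimate marketing: 0.69 × 0.21 = 0.1449
  personal mail: 0.24 × 0.69 = 0.1656
Bayes factor = 0.1449 / 0.1656 ≈ 0.875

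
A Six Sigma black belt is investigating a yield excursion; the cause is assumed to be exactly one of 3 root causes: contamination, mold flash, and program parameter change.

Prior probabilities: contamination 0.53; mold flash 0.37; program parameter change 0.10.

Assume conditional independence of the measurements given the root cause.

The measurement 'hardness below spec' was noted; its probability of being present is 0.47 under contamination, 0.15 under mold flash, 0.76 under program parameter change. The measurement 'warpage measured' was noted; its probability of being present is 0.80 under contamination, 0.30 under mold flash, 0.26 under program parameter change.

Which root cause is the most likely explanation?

By Bayes' rule with conditional independence, the unnormalized weight for each hypothesis is prior × ∏ likelihoods:
  contamination: 0.53 × 0.47 × 0.80 = 0.19928
  mold flash: 0.37 × 0.15 × 0.30 = 0.01665
  program parameter change: 0.10 × 0.76 × 0.26 = 0.01976
The unnormalized weights sum to 0.23569.
P(contamination | evidence) ≈ 0.19928 / 0.23569 ≈ 0.846
P(mold flash | evidence) ≈ 0.01665 / 0.23569 ≈ 0.071
P(program parameter change | evidence) ≈ 0.01976 / 0.23569 ≈ 0.084
The largest is 0.846, so contamination is most probable.

contamination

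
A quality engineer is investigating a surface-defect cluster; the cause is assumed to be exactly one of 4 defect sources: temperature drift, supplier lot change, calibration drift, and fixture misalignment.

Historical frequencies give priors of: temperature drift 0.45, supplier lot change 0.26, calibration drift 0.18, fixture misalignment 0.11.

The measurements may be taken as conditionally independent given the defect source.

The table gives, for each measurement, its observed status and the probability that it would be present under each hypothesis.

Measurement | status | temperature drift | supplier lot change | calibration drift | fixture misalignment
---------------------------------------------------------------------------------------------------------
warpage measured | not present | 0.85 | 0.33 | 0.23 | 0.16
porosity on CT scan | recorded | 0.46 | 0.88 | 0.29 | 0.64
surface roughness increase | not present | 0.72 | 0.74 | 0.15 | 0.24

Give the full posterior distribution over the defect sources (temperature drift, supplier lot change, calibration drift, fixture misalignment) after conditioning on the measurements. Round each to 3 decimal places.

0.068, 0.312, 0.268, 0.352

For each hypothesis, the unnormalized posterior weight is prior × product of the measurement likelihoods (using 1 − P(present | H) for each absent measurement):
  temperature drift: 0.45 × (1 − 0.85) × 0.46 × (1 − 0.72) = 0.008694
  supplier lot change: 0.26 × (1 − 0.33) × 0.88 × (1 − 0.74) = 0.039857
  calibration drift: 0.18 × (1 − 0.23) × 0.29 × (1 − 0.15) = 0.034165
  fixture misalignment: 0.11 × (1 − 0.16) × 0.64 × (1 − 0.24) = 0.044943
Marginal likelihood of the evidence = 0.12766.
P(temperature drift | evidence) = 0.008694 / 0.12766 ≈ 0.068
P(supplier lot change | evidence) = 0.039857 / 0.12766 ≈ 0.312
P(calibration drift | evidence) = 0.034165 / 0.12766 ≈ 0.268
P(fixture misalignment | evidence) = 0.044943 / 0.12766 ≈ 0.352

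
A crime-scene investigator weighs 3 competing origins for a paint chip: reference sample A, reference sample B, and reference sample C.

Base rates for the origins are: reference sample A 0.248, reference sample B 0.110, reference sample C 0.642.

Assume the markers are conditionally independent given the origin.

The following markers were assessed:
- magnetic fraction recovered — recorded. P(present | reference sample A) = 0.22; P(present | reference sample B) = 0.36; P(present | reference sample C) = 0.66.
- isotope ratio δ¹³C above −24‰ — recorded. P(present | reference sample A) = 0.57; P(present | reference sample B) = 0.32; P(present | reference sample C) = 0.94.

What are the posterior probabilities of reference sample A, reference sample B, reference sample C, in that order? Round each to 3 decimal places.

For each hypothesis, the unnormalized posterior weight is prior × product of the marker likelihoods:
  reference sample A: 0.248 × 0.22 × 0.57 = 0.031099
  reference sample B: 0.110 × 0.36 × 0.32 = 0.012672
  reference sample C: 0.642 × 0.66 × 0.94 = 0.3983
The unnormalized weights sum to 0.44207.
P(reference sample A | evidence) = 0.031099 / 0.44207 ≈ 0.070
P(reference sample B | evidence) = 0.012672 / 0.44207 ≈ 0.029
P(reference sample C | evidence) = 0.3983 / 0.44207 ≈ 0.901

0.070, 0.029, 0.901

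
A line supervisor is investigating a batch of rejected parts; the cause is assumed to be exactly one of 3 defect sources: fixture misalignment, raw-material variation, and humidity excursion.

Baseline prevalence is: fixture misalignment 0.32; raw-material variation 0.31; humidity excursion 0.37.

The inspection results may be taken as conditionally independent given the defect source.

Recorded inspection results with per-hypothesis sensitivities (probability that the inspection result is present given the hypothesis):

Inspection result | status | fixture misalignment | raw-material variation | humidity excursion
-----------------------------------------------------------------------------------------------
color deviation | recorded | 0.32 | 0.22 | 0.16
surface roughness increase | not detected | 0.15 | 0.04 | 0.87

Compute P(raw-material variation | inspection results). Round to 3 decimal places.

For each hypothesis, the unnormalized posterior weight is prior × product of the inspection result likelihoods (using 1 − P(present | H) for each absent inspection result):
  fixture misalignment: 0.32 × 0.32 × (1 − 0.15) = 0.08704
  raw-material variation: 0.31 × 0.22 × (1 − 0.04) = 0.065472
  humidity excursion: 0.37 × 0.16 × (1 − 0.87) = 0.007696
Normalizing constant Z = 0.08704 + 0.065472 + 0.007696 = 0.16021.
P(raw-material variation | evidence) = 0.065472 / 0.16021 ≈ 0.409.

0.409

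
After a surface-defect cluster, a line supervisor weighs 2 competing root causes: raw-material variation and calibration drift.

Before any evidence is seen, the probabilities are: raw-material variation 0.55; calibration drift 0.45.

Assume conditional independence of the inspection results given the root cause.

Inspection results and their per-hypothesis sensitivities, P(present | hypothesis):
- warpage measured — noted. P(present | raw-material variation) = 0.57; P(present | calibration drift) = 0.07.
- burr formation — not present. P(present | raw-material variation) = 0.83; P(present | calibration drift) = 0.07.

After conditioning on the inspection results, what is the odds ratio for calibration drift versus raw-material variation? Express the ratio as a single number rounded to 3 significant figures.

Posterior odds equal prior odds times the likelihood ratio; only the two competing hypotheses matter (using 1 − P(present | H) for each absent inspection result).
  calibration drift: 0.45 × 0.07 × (1 − 0.07) = 0.029295
  raw-material variation: 0.55 × 0.57 × (1 − 0.83) = 0.053295
Odds(calibration drift : raw-material variation) = 0.029295 / 0.053295 ≈ 0.550.

0.550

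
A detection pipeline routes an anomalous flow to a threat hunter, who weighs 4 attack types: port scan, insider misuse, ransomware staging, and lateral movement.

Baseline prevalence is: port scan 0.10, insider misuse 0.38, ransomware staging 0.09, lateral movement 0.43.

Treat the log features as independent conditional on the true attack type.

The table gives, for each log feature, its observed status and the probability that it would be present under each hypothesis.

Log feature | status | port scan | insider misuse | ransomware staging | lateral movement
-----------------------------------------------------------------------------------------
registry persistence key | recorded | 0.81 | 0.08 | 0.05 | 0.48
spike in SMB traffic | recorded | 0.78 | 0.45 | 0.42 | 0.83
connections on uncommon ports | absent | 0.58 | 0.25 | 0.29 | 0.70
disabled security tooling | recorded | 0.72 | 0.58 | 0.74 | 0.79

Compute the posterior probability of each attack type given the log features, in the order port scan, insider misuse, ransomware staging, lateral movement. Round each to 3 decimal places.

For each hypothesis, the unnormalized posterior weight is prior × product of the log feature likelihoods (using 1 − P(present | H) for each absent log feature):
  port scan: 0.10 × 0.81 × 0.78 × (1 − 0.58) × 0.72 = 0.019106
  insider misuse: 0.38 × 0.08 × 0.45 × (1 − 0.25) × 0.58 = 0.0059508
  ransomware staging: 0.09 × 0.05 × 0.42 × (1 − 0.29) × 0.74 = 0.00099301
  lateral movement: 0.43 × 0.48 × 0.83 × (1 − 0.70) × 0.79 = 0.040601
Marginal likelihood of the evidence = 0.06665.
P(port scan | evidence) = 0.019106 / 0.06665 ≈ 0.287
P(insider misuse | evidence) = 0.0059508 / 0.06665 ≈ 0.089
P(ransomware staging | evidence) = 0.00099301 / 0.06665 ≈ 0.015
P(lateral movement | evidence) = 0.040601 / 0.06665 ≈ 0.609

0.287, 0.089, 0.015, 0.609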